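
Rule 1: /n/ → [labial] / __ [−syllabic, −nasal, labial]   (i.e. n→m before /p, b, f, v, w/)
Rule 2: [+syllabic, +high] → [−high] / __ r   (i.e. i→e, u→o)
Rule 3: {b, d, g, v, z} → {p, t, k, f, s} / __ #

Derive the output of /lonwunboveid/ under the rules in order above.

lomwumboveit

Rule 1 (nasal place assimilation): /n/ precedes the labial consonant /w/, so it assimilates in place to [m]. /n/ precedes the labial consonant /b/, so it assimilates in place to [m]. /lonwunboveid/ → lomwumboveid.
Rule 2 (pre-rhotic lowering): no segment meets the environment; /lomwumboveid/ is unchanged.
Rule 3 (final devoicing): /d/ is a voiced obstruent in word-final position, so it devoices to [t]. /lomwumboveid/ → lomwumboveit.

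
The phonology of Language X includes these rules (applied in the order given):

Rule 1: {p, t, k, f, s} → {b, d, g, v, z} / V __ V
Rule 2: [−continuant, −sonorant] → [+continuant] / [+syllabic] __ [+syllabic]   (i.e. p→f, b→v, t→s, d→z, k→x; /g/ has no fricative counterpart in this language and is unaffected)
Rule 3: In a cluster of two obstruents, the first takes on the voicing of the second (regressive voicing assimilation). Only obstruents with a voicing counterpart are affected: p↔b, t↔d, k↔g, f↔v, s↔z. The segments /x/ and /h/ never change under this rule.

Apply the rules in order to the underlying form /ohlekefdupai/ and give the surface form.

ohlegevduvai

Rule 1 (intervocalic voicing): /k/ is a voiceless obstruent between vowels /e/ and /e/, so it voices to [g]. /p/ is a voiceless obstruent between vowels /u/ and /a/, so it voices to [b]. /ohlekefdupai/ → ohlegefdubai.
Rule 2 (intervocalic spirantization): /b/ is a stop between vowels /u/ and /a/, so it spirantizes to the fricative [v]. /ohlegefdubai/ → ohlegefduvai.
Rule 3 (regressive voicing assimilation): /f/ precedes the voiced obstruent /d/, so it voices to [v] by assimilation. /ohlegefduvai/ → ohlegevduvai.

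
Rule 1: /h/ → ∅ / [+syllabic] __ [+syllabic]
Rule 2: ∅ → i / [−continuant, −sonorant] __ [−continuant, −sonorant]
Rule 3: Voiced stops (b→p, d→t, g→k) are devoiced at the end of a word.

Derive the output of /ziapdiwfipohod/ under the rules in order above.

Rule 1 (intervocalic h-deletion): /h/ occurs between vowels /o/ and /o/, so it deletes. /ziapdiwfipohod/ → ziapdiwfipood.
Rule 2 (stop-cluster i-epenthesis): /p/ and /d/ form a stop–stop cluster, so [i] is inserted between them. /ziapdiwfipood/ → ziapidiwfipood.
Rule 3 (final devoicing): /d/ is a voiced stop in word-final position, so it devoices to [t]. /ziapidiwfipood/ → ziapidiwfipoot.

ziapidiwfipoot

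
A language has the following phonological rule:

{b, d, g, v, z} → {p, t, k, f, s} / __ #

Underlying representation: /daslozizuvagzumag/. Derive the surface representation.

/g/ is a voiced obstruent in word-final position, so it devoices to [k].
Surface form: [daslozizuvagzumak].

daslozizuvagzumak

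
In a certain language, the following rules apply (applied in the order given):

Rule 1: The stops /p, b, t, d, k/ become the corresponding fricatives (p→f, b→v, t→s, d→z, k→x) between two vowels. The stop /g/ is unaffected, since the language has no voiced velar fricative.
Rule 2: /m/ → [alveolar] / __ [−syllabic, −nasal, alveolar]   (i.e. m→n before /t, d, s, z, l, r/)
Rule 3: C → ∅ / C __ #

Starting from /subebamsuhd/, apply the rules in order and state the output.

suvevansuh

Rule 1 (intervocalic spirantization): /b/ is a stop between vowels /u/ and /e/, so it spirantizes to the fricative [v]. /b/ is a stop between vowels /e/ and /a/, so it spirantizes to the fricative [v]. /subebamsuhd/ → suvevamsuhd.
Rule 2 (nasal place assimilation): /m/ precedes the alveolar consonant /s/, so it assimilates in place to [n]. /suvevamsuhd/ → suvevansuhd.
Rule 3 (final cluster simplification): /d/ is the second consonant of a word-final cluster /hd/, so it deletes. /suvevansuhd/ → suvevansuh.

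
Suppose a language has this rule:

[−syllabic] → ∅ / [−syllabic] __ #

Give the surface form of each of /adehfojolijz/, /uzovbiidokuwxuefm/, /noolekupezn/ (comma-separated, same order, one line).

adehfojolij, uzovbiidokuwxuef, noolekupez

/adehfojolijz/: /z/ is the second consonant of a word-final cluster /jz/, so it deletes. → [adehfojolij].
/uzovbiidokuwxuefm/: /m/ is the second consonant of a word-final cluster /fm/, so it deletes. → [uzovbiidokuwxuef].
/noolekupezn/: /n/ is the second consonant of a word-final cluster /zn/, so it deletes. → [noolekupez].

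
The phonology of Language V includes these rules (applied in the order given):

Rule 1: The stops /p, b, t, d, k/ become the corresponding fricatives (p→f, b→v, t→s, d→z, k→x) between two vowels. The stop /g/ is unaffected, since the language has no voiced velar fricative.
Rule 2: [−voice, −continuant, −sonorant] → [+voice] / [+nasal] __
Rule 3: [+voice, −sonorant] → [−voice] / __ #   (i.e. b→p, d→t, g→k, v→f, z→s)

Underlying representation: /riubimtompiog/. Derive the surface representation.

riuvimdombiok

Rule 1 (intervocalic spirantization): /b/ is a stop between vowels /u/ and /i/, so it spirantizes to the fricative [v]. /riubimtompiog/ → riuvimtompiog.
Rule 2 (post-nasal voicing): /t/ is a voiceless stop immediately after the nasal /m/, so it voices to [d]. /p/ is a voiceless stop immediately after the nasal /m/, so it voices to [b]. /riuvimtompiog/ → riuvimdombiog.
Rule 3 (final devoicing): /g/ is a voiced obstruent in word-final position, so it devoices to [k]. /riuvimdombiog/ → riuvimdombiok.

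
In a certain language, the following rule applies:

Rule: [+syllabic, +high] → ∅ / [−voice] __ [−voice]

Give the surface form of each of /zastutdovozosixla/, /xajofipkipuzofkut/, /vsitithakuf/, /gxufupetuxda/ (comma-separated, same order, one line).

/zastutdovozosixla/: /u/ is a high vowel flanked by voiceless consonants /t/ and /t/, so it deletes. /i/ is a high vowel flanked by voiceless consonants /s/ and /x/, so it deletes. → [zasttdovozosxla].
/xajofipkipuzofkut/: /i/ is a high vowel flanked by voiceless consonants /f/ and /p/, so it deletes. /i/ is a high vowel flanked by voiceless consonants /k/ and /p/, so it deletes. /u/ is a high vowel flanked by voiceless consonants /k/ and /t/, so it deletes. → [xajofpkpuzofkt].
/vsitithakuf/: /i/ is a high vowel flanked by voiceless consonants /s/ and /t/, so it deletes. /i/ is a high vowel flanked by voiceless consonants /t/ and /t/, so it deletes. /u/ is a high vowel flanked by voiceless consonants /k/ and /f/, so it deletes. → [vstthakf].
/gxufupetuxda/: /u/ is a high vowel flanked by voiceless consonants /x/ and /f/, so it deletes. /u/ is a high vowel flanked by voiceless consonants /f/ and /p/, so it deletes. /u/ is a high vowel flanked by voiceless consonants /t/ and /x/, so it deletes. → [gxfpetxda].

zasttdovozosxla, xajofpkpuzofkt, vstthakf, gxfpetxda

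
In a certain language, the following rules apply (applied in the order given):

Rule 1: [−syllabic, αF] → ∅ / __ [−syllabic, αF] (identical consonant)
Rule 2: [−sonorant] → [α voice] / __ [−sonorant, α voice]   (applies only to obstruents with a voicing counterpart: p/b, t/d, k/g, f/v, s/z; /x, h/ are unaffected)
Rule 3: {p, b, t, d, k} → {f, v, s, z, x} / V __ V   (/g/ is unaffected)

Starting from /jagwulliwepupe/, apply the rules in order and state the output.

Rule 1 (degemination): /ll/ is a geminate; the first /l/ deletes. /jagwulliwepupe/ → jagwuliwepupe.
Rule 2 (regressive voicing assimilation): no segment meets the environment; /jagwuliwepupe/ is unchanged.
Rule 3 (intervocalic spirantization): /p/ is a stop between vowels /e/ and /u/, so it spirantizes to the fricative [f]. /p/ is a stop between vowels /u/ and /e/, so it spirantizes to the fricative [f]. /jagwuliwepupe/ → jagwuliwefufe.

jagwuliwefufe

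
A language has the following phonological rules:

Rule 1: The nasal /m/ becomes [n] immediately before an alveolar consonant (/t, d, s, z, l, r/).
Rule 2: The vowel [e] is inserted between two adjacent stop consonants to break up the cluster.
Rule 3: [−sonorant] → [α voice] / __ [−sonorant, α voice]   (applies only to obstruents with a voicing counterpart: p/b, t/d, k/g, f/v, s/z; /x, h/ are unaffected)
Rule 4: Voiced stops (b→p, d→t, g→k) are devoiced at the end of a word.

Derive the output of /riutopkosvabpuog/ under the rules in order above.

Rule 1 (nasal place assimilation): no segment meets the environment; /riutopkosvabpuog/ is unchanged.
Rule 2 (stop-cluster e-epenthesis): /p/ and /k/ form a stop–stop cluster, so [e] is inserted between them. /b/ and /p/ form a stop–stop cluster, so [e] is inserted between them. /riutopkosvabpuog/ → riutopekosvabepuog.
Rule 3 (regressive voicing assimilation): /s/ precedes the voiced obstruent /v/, so it voices to [z] by assimilation. /riutopekosvabepuog/ → riutopekozvabepuog.
Rule 4 (final devoicing): /g/ is a voiced stop in word-final position, so it devoices to [k]. /riutopekozvabepuog/ → riutopekozvabepuok.

riutopekozvabepuok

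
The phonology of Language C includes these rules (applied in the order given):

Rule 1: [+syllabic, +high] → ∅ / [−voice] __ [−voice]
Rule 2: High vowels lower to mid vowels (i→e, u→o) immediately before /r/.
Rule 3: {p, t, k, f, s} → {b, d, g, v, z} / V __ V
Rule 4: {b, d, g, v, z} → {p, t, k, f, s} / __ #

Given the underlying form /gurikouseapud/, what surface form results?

Rule 1 (high vowel syncope): no segment meets the environment; /gurikouseapud/ is unchanged.
Rule 2 (pre-rhotic lowering): /u/ is a high vowel immediately before /r/, so it lowers to [o]. /gurikouseapud/ → gorikouseapud.
Rule 3 (intervocalic voicing): /k/ is a voiceless obstruent between vowels /i/ and /o/, so it voices to [g]. /s/ is a voiceless obstruent between vowels /u/ and /e/, so it voices to [z]. /p/ is a voiceless obstruent between vowels /a/ and /u/, so it voices to [b]. /gorikouseapud/ → gorigouzeabud.
Rule 4 (final devoicing): /d/ is a voiced obstruent in word-final position, so it devoices to [t]. /gorigouzeabud/ → gorigouzeabut.

gorigouzeabut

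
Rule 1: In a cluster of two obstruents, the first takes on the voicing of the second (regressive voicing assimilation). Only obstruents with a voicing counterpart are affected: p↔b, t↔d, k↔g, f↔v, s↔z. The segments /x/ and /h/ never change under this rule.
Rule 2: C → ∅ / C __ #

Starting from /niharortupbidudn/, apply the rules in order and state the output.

niharortubbidud

Rule 1 (regressive voicing assimilation): /p/ precedes the voiced obstruent /b/, so it voices to [b] by assimilation. /niharortupbidudn/ → niharortubbidudn.
Rule 2 (final cluster simplification): /n/ is the second consonant of a word-final cluster /dn/, so it deletes. /niharortubbidudn/ → niharortubbidud.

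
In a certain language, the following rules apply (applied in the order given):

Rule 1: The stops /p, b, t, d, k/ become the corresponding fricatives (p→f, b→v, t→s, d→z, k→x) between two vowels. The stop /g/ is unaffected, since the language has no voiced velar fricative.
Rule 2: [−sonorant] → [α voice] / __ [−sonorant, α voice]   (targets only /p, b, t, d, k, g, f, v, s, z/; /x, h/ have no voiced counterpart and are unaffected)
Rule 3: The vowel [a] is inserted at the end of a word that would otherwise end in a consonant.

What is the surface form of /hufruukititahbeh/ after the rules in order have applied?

Rule 1 (intervocalic spirantization): /k/ is a stop between vowels /u/ and /i/, so it spirantizes to the fricative [x]. /t/ is a stop between vowels /i/ and /i/, so it spirantizes to the fricative [s]. /t/ is a stop between vowels /i/ and /a/, so it spirantizes to the fricative [s]. /hufruukititahbeh/ → hufruuxisisahbeh.
Rule 2 (regressive voicing assimilation): no segment meets the environment; /hufruuxisisahbeh/ is unchanged.
Rule 3 (final a-epenthesis): the form ends in the consonant /h/, so [a] is inserted word-finally. /hufruuxisisahbeh/ → hufruuxisisahbeha.

hufruuxisisahbeha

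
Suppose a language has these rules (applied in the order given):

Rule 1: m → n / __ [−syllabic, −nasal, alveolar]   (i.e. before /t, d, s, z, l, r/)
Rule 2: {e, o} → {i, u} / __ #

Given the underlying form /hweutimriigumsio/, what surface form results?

hweutinriigunsiu

Rule 1 (nasal place assimilation): /m/ precedes the alveolar consonant /r/, so it assimilates in place to [n]. /m/ precedes the alveolar consonant /s/, so it assimilates in place to [n]. /hweutimriigumsio/ → hweutinriigunsio.
Rule 2 (final vowel raising): /o/ is a mid vowel in word-final position, so it raises to [u]. /hweutinriigunsio/ → hweutinriigunsiu.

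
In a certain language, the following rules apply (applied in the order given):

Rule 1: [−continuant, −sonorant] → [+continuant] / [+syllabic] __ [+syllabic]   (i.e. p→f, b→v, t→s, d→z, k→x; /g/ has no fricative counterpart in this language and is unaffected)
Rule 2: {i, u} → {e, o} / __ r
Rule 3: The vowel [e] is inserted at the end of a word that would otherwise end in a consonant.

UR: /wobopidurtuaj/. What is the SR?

wovofizortuaje

Rule 1 (intervocalic spirantization): /b/ is a stop between vowels /o/ and /o/, so it spirantizes to the fricative [v]. /p/ is a stop between vowels /o/ and /i/, so it spirantizes to the fricative [f]. /d/ is a stop between vowels /i/ and /u/, so it spirantizes to the fricative [z]. /wobopidurtuaj/ → wovofizurtuaj.
Rule 2 (pre-rhotic lowering): /u/ is a high vowel immediately before /r/, so it lowers to [o]. /wovofizurtuaj/ → wovofizortuaj.
Rule 3 (final e-epenthesis): the form ends in the consonant /j/, so [e] is inserted word-finally. /wovofizortuaj/ → wovofizortuaje.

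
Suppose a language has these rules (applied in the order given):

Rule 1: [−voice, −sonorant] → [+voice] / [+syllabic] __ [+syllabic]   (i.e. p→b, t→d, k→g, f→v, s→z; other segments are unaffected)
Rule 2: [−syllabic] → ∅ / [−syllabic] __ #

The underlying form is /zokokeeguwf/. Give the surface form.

Rule 1 (intervocalic voicing): /k/ is a voiceless obstruent between vowels /o/ and /o/, so it voices to [g]. /k/ is a voiceless obstruent between vowels /o/ and /e/, so it voices to [g]. /zokokeeguwf/ → zogogeeguwf.
Rule 2 (final cluster simplification): /f/ is the second consonant of a word-final cluster /wf/, so it deletes. /zogogeeguwf/ → zogogeeguw.

zogogeeguw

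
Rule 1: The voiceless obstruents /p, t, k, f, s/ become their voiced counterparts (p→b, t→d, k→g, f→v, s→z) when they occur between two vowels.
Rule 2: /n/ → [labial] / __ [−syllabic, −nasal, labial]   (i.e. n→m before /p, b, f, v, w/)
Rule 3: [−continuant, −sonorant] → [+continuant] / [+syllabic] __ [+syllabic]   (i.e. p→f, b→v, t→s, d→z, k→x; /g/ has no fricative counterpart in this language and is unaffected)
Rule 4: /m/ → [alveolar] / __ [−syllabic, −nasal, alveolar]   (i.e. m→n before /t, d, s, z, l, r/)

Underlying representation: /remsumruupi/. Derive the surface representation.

rensunruuvi

Rule 1 (intervocalic voicing): /p/ is a voiceless obstruent between vowels /u/ and /i/, so it voices to [b]. /remsumruupi/ → remsumruubi.
Rule 2 (nasal place assimilation): no segment meets the environment; /remsumruubi/ is unchanged.
Rule 3 (intervocalic spirantization): /b/ is a stop between vowels /u/ and /i/, so it spirantizes to the fricative [v]. /remsumruubi/ → remsumruuvi.
Rule 4 (nasal place assimilation): /m/ precedes the alveolar consonant /s/, so it assimilates in place to [n]. /m/ precedes the alveolar consonant /r/, so it assimilates in place to [n]. /remsumruuvi/ → rensunruuvi.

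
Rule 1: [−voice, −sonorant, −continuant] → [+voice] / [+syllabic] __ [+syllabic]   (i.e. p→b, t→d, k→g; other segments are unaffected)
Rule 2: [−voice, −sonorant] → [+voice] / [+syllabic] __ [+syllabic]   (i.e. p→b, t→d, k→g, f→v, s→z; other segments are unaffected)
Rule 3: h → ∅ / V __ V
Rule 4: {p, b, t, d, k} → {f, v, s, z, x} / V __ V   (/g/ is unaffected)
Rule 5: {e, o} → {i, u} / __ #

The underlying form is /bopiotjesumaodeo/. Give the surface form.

Rule 1 (intervocalic voicing): /p/ is a voiceless stop between vowels /o/ and /i/, so it voices to [b]. /bopiotjesumaodeo/ → bobiotjesumaodeo.
Rule 2 (intervocalic voicing): /s/ is a voiceless obstruent between vowels /e/ and /u/, so it voices to [z]. /bobiotjesumaodeo/ → bobiotjezumaodeo.
Rule 3 (intervocalic h-deletion): no segment meets the environment; /bobiotjezumaodeo/ is unchanged.
Rule 4 (intervocalic spirantization): /b/ is a stop between vowels /o/ and /i/, so it spirantizes to the fricative [v]. /d/ is a stop between vowels /o/ and /e/, so it spirantizes to the fricative [z]. /bobiotjezumaodeo/ → boviotjezumaozeo.
Rule 5 (final vowel raising): /o/ is a mid vowel in word-final position, so it raises to [u]. /boviotjezumaozeo/ → boviotjezumaozeu.

boviotjezumaozeu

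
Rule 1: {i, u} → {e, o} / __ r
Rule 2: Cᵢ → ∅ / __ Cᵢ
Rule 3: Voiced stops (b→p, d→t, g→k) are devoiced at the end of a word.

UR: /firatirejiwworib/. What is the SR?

Rule 1 (pre-rhotic lowering): /i/ is a high vowel immediately before /r/, so it lowers to [e]. /i/ is a high vowel immediately before /r/, so it lowers to [e]. /firatirejiwworib/ → feraterejiwworib.
Rule 2 (degemination): /ww/ is a geminate; the first /w/ deletes. /feraterejiwworib/ → feraterejiworib.
Rule 3 (final devoicing): /b/ is a voiced stop in word-final position, so it devoices to [p]. /feraterejiworib/ → feraterejiworip.

feraterejiworip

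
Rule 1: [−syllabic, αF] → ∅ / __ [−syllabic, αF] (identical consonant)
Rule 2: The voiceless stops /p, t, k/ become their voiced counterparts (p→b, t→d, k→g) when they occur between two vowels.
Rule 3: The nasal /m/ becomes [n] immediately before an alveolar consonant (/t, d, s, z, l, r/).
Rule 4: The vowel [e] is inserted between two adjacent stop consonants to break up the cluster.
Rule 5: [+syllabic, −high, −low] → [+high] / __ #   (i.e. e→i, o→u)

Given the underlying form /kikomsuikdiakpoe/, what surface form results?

kigonsuikediakepoi

Rule 1 (degemination): no segment meets the environment; /kikomsuikdiakpoe/ is unchanged.
Rule 2 (intervocalic voicing): /k/ is a voiceless stop between vowels /i/ and /o/, so it voices to [g]. /kikomsuikdiakpoe/ → kigomsuikdiakpoe.
Rule 3 (nasal place assimilation): /m/ precedes the alveolar consonant /s/, so it assimilates in place to [n]. /kigomsuikdiakpoe/ → kigonsuikdiakpoe.
Rule 4 (stop-cluster e-epenthesis): /k/ and /d/ form a stop–stop cluster, so [e] is inserted between them. /k/ and /p/ form a stop–stop cluster, so [e] is inserted between them. /kigonsuikdiakpoe/ → kigonsuikediakepoe.
Rule 5 (final vowel raising): /e/ is a mid vowel in word-final position, so it raises to [i]. /kigonsuikediakepoe/ → kigonsuikediakepoi.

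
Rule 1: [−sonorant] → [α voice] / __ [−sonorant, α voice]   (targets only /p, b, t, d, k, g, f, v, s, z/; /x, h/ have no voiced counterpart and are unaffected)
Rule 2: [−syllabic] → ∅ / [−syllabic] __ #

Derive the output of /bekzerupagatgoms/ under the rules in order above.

begzerupagadgom

Rule 1 (regressive voicing assimilation): /k/ precedes the voiced obstruent /z/, so it voices to [g] by assimilation. /t/ precedes the voiced obstruent /g/, so it voices to [d] by assimilation. /bekzerupagatgoms/ → begzerupagadgoms.
Rule 2 (final cluster simplification): /s/ is the second consonant of a word-final cluster /ms/, so it deletes. /begzerupagadgoms/ → begzerupagadgom.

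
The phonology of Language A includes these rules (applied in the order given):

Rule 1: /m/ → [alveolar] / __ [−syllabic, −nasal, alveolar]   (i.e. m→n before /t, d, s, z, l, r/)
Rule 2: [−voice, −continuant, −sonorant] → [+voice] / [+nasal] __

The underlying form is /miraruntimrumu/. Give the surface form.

mirarundinrumu

Rule 1 (nasal place assimilation): /m/ precedes the alveolar consonant /r/, so it assimilates in place to [n]. /miraruntimrumu/ → miraruntinrumu.
Rule 2 (post-nasal voicing): /t/ is a voiceless stop immediately after the nasal /n/, so it voices to [d]. /miraruntinrumu/ → mirarundinrumu.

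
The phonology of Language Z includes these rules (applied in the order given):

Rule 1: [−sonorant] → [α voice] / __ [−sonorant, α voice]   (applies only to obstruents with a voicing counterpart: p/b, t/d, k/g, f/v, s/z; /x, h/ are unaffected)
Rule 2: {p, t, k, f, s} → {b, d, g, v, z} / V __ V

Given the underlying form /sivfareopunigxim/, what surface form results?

siffareobunikxim

Rule 1 (regressive voicing assimilation): /v/ precedes the voiceless obstruent /f/, so it devoices to [f] by assimilation. /g/ precedes the voiceless obstruent /x/, so it devoices to [k] by assimilation. /sivfareopunigxim/ → siffareopunikxim.
Rule 2 (intervocalic voicing): /p/ is a voiceless obstruent between vowels /o/ and /u/, so it voices to [b]. /siffareopunikxim/ → siffareobunikxim.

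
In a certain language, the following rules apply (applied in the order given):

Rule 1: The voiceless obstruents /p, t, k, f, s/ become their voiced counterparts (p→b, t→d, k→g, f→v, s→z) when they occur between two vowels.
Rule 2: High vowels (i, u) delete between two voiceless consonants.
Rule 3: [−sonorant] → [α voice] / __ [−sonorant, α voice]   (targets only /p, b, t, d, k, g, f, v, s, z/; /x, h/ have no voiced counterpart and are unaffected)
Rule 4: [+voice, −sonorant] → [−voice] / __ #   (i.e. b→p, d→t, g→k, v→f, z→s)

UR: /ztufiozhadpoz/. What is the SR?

Rule 1 (intervocalic voicing): /f/ is a voiceless obstruent between vowels /u/ and /i/, so it voices to [v]. /ztufiozhadpoz/ → ztuviozhadpoz.
Rule 2 (high vowel syncope): no segment meets the environment; /ztuviozhadpoz/ is unchanged.
Rule 3 (regressive voicing assimilation): /z/ precedes the voiceless obstruent /t/, so it devoices to [s] by assimilation. /z/ precedes the voiceless obstruent /h/, so it devoices to [s] by assimilation. /d/ precedes the voiceless obstruent /p/, so it devoices to [t] by assimilation. /ztuviozhadpoz/ → stuvioshatpoz.
Rule 4 (final devoicing): /z/ is a voiced obstruent in word-final position, so it devoices to [s]. /stuvioshatpoz/ → stuvioshatpos.

stuvioshatpos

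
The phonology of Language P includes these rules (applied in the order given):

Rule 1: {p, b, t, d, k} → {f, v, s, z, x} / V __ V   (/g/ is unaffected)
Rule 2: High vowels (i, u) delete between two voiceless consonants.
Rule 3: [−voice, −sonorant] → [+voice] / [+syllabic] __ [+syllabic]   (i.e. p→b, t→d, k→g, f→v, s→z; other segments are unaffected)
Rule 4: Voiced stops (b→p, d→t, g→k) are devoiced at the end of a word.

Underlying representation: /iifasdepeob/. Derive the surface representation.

iivasdeveop

Rule 1 (intervocalic spirantization): /p/ is a stop between vowels /e/ and /e/, so it spirantizes to the fricative [f]. /iifasdepeob/ → iifasdefeob.
Rule 2 (high vowel syncope): no segment meets the environment; /iifasdefeob/ is unchanged.
Rule 3 (intervocalic voicing): /f/ is a voiceless obstruent between vowels /i/ and /a/, so it voices to [v]. /f/ is a voiceless obstruent between vowels /e/ and /e/, so it voices to [v]. /iifasdefeob/ → iivasdeveob.
Rule 4 (final devoicing): /b/ is a voiced stop in word-final position, so it devoices to [p]. /iivasdeveob/ → iivasdeveop.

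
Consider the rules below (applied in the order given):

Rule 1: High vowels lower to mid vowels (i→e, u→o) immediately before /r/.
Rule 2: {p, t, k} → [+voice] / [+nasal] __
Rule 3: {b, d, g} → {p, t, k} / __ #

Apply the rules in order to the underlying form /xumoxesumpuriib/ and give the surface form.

xumoxesumboriip

Rule 1 (pre-rhotic lowering): /u/ is a high vowel immediately before /r/, so it lowers to [o]. /xumoxesumpuriib/ → xumoxesumporiib.
Rule 2 (post-nasal voicing): /p/ is a voiceless stop immediately after the nasal /m/, so it voices to [b]. /xumoxesumporiib/ → xumoxesumboriib.
Rule 3 (final devoicing): /b/ is a voiced stop in word-final position, so it devoices to [p]. /xumoxesumboriib/ → xumoxesumboriip.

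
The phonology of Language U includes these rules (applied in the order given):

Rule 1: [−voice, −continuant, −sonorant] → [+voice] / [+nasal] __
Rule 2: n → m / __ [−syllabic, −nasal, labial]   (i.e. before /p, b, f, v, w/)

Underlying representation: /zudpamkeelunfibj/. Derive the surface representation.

Rule 1 (post-nasal voicing): /k/ is a voiceless stop immediately after the nasal /m/, so it voices to [g]. /zudpamkeelunfibj/ → zudpamgeelunfibj.
Rule 2 (nasal place assimilation): /n/ precedes the labial consonant /f/, so it assimilates in place to [m]. /zudpamgeelunfibj/ → zudpamgeelumfibj.

zudpamgeelumfibj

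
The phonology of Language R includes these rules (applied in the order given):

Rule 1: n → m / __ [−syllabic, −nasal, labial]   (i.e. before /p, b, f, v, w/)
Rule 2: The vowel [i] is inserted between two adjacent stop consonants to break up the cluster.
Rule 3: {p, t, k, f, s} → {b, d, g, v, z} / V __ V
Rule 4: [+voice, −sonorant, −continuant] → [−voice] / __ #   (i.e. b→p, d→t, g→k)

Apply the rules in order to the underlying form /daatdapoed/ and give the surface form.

Rule 1 (nasal place assimilation): no segment meets the environment; /daatdapoed/ is unchanged.
Rule 2 (stop-cluster i-epenthesis): /t/ and /d/ form a stop–stop cluster, so [i] is inserted between them. /daatdapoed/ → daatidapoed.
Rule 3 (intervocalic voicing): /t/ is a voiceless obstruent between vowels /a/ and /i/, so it voices to [d]. /p/ is a voiceless obstruent between vowels /a/ and /o/, so it voices to [b]. /daatidapoed/ → daadidaboed.
Rule 4 (final devoicing): /d/ is a voiced stop in word-final position, so it devoices to [t]. /daadidaboed/ → daadidaboet.

daadidaboet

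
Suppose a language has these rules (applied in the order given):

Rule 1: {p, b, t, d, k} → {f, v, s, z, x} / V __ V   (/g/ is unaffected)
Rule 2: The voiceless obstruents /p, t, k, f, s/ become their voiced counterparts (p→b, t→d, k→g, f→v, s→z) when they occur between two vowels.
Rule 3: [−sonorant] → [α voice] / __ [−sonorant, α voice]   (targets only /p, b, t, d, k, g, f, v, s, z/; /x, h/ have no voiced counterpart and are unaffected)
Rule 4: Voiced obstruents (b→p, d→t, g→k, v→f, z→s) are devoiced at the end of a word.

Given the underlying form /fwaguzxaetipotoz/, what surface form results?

Rule 1 (intervocalic spirantization): /t/ is a stop between vowels /e/ and /i/, so it spirantizes to the fricative [s]. /p/ is a stop between vowels /i/ and /o/, so it spirantizes to the fricative [f]. /t/ is a stop between vowels /o/ and /o/, so it spirantizes to the fricative [s]. /fwaguzxaetipotoz/ → fwaguzxaesifosoz.
Rule 2 (intervocalic voicing): /s/ is a voiceless obstruent between vowels /e/ and /i/, so it voices to [z]. /f/ is a voiceless obstruent between vowels /i/ and /o/, so it voices to [v]. /s/ is a voiceless obstruent between vowels /o/ and /o/, so it voices to [z]. /fwaguzxaesifosoz/ → fwaguzxaezivozoz.
Rule 3 (regressive voicing assimilation): /z/ precedes the voiceless obstruent /x/, so it devoices to [s] by assimilation. /fwaguzxaezivozoz/ → fwagusxaezivozoz.
Rule 4 (final devoicing): /z/ is a voiced obstruent in word-final position, so it devoices to [s]. /fwagusxaezivozoz/ → fwagusxaezivozos.

fwagusxaezivozos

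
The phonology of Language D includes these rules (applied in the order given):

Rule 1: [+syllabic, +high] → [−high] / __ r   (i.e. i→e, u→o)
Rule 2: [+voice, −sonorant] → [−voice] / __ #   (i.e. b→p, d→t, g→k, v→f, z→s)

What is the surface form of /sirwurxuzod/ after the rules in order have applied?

serworxuzot

Rule 1 (pre-rhotic lowering): /i/ is a high vowel immediately before /r/, so it lowers to [e]. /u/ is a high vowel immediately before /r/, so it lowers to [o]. /sirwurxuzod/ → serworxuzod.
Rule 2 (final devoicing): /d/ is a voiced obstruent in word-final position, so it devoices to [t]. /serworxuzod/ → serworxuzot.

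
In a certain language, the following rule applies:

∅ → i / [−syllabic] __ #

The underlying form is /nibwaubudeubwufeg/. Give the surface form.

nibwaubudeubwufegi

the form ends in the consonant /g/, so [i] is inserted word-finally.
Surface form: [nibwaubudeubwufegi].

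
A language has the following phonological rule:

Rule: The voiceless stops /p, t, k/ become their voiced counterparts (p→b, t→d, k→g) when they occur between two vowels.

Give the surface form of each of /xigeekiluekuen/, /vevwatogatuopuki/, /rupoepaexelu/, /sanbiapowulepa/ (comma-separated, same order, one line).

/xigeekiluekuen/: /k/ is a voiceless stop between vowels /e/ and /i/, so it voices to [g]. /k/ is a voiceless stop between vowels /e/ and /u/, so it voices to [g]. → [xigeegilueguen].
/vevwatogatuopuki/: /t/ is a voiceless stop between vowels /a/ and /o/, so it voices to [d]. /t/ is a voiceless stop between vowels /a/ and /u/, so it voices to [d]. /p/ is a voiceless stop between vowels /o/ and /u/, so it voices to [b]. /k/ is a voiceless stop between vowels /u/ and /i/, so it voices to [g]. → [vevwadogaduobugi].
/rupoepaexelu/: /p/ is a voiceless stop between vowels /u/ and /o/, so it voices to [b]. /p/ is a voiceless stop between vowels /e/ and /a/, so it voices to [b]. → [ruboebaexelu].
/sanbiapowulepa/: /p/ is a voiceless stop between vowels /a/ and /o/, so it voices to [b]. /p/ is a voiceless stop between vowels /e/ and /a/, so it voices to [b]. → [sanbiabowuleba].

xigeegilueguen, vevwadogaduobugi, ruboebaexelu, sanbiabowuleba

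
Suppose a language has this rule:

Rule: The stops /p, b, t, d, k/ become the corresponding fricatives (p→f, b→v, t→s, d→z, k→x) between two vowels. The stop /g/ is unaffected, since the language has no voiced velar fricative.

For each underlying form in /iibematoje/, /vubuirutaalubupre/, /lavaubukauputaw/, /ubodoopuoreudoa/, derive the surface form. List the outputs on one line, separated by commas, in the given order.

iivemasoje, vuvuirusaaluvupre, lavauvuxaufusaw, uvozoofuoreuzoa

/iibematoje/: /b/ is a stop between vowels /i/ and /e/, so it spirantizes to the fricative [v]. /t/ is a stop between vowels /a/ and /o/, so it spirantizes to the fricative [s]. → [iivemasoje].
/vubuirutaalubupre/: /b/ is a stop between vowels /u/ and /u/, so it spirantizes to the fricative [v]. /t/ is a stop between vowels /u/ and /a/, so it spirantizes to the fricative [s]. /b/ is a stop between vowels /u/ and /u/, so it spirantizes to the fricative [v]. → [vuvuirusaaluvupre].
/lavaubukauputaw/: /b/ is a stop between vowels /u/ and /u/, so it spirantizes to the fricative [v]. /k/ is a stop between vowels /u/ and /a/, so it spirantizes to the fricative [x]. /p/ is a stop between vowels /u/ and /u/, so it spirantizes to the fricative [f]. /t/ is a stop between vowels /u/ and /a/, so it spirantizes to the fricative [s]. → [lavauvuxaufusaw].
/ubodoopuoreudoa/: /b/ is a stop between vowels /u/ and /o/, so it spirantizes to the fricative [v]. /d/ is a stop between vowels /o/ and /o/, so it spirantizes to the fricative [z]. /p/ is a stop between vowels /o/ and /u/, so it spirantizes to the fricative [f]. /d/ is a stop between vowels /u/ and /o/, so it spirantizes to the fricative [z]. → [uvozoofuoreuzoa].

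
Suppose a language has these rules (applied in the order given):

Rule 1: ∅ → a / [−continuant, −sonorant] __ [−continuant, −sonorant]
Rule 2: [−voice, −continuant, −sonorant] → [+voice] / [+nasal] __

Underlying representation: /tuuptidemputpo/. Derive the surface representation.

Rule 1 (stop-cluster a-epenthesis): /p/ and /t/ form a stop–stop cluster, so [a] is inserted between them. /t/ and /p/ form a stop–stop cluster, so [a] is inserted between them. /tuuptidemputpo/ → tuupatidemputapo.
Rule 2 (post-nasal voicing): /p/ is a voiceless stop immediately after the nasal /m/, so it voices to [b]. /tuupatidemputapo/ → tuupatidembutapo.

tuupatidembutapo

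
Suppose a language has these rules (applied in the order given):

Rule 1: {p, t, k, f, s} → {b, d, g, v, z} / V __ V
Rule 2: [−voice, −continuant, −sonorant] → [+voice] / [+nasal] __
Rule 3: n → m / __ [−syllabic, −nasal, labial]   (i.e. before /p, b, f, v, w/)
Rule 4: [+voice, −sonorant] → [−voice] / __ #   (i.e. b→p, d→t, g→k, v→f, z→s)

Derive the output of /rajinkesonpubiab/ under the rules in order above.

rajingezombubiap

Rule 1 (intervocalic voicing): /s/ is a voiceless obstruent between vowels /e/ and /o/, so it voices to [z]. /rajinkesonpubiab/ → rajinkezonpubiab.
Rule 2 (post-nasal voicing): /k/ is a voiceless stop immediately after the nasal /n/, so it voices to [g]. /p/ is a voiceless stop immediately after the nasal /n/, so it voices to [b]. /rajinkezonpubiab/ → rajingezonbubiab.
Rule 3 (nasal place assimilation): /n/ precedes the labial consonant /b/, so it assimilates in place to [m]. /rajingezonbubiab/ → rajingezombubiab.
Rule 4 (final devoicing): /b/ is a voiced obstruent in word-final position, so it devoices to [p]. /rajingezombubiab/ → rajingezombubiap.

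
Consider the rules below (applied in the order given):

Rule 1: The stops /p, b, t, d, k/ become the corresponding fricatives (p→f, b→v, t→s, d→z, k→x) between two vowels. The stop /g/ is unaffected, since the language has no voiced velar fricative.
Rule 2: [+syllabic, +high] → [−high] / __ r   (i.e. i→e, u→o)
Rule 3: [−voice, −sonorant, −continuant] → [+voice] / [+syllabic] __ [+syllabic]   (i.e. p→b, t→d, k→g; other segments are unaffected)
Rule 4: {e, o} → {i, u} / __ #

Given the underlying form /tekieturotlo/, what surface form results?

Rule 1 (intervocalic spirantization): /k/ is a stop between vowels /e/ and /i/, so it spirantizes to the fricative [x]. /t/ is a stop between vowels /e/ and /u/, so it spirantizes to the fricative [s]. /tekieturotlo/ → texiesurotlo.
Rule 2 (pre-rhotic lowering): /u/ is a high vowel immediately before /r/, so it lowers to [o]. /texiesurotlo/ → texiesorotlo.
Rule 3 (intervocalic voicing): no segment meets the environment; /texiesorotlo/ is unchanged.
Rule 4 (final vowel raising): /o/ is a mid vowel in word-final position, so it raises to [u]. /texiesorotlo/ → texiesorotlu.

texiesorotlu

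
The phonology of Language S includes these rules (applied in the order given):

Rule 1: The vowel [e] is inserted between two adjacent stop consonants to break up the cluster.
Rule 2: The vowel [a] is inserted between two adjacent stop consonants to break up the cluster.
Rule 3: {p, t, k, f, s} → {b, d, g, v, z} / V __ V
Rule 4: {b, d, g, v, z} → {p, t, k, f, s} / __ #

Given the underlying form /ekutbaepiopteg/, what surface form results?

egudebaebiobedek

Rule 1 (stop-cluster e-epenthesis): /t/ and /b/ form a stop–stop cluster, so [e] is inserted between them. /p/ and /t/ form a stop–stop cluster, so [e] is inserted between them. /ekutbaepiopteg/ → ekutebaepiopeteg.
Rule 2 (stop-cluster a-epenthesis): no segment meets the environment; /ekutebaepiopeteg/ is unchanged.
Rule 3 (intervocalic voicing): /k/ is a voiceless obstruent between vowels /e/ and /u/, so it voices to [g]. /t/ is a voiceless obstruent between vowels /u/ and /e/, so it voices to [d]. /p/ is a voiceless obstruent between vowels /e/ and /i/, so it voices to [b]. /p/ is a voiceless obstruent between vowels /o/ and /e/, so it voices to [b]. /t/ is a voiceless obstruent between vowels /e/ and /e/, so it voices to [d]. /ekutebaepiopeteg/ → egudebaebiobedeg.
Rule 4 (final devoicing): /g/ is a voiced obstruent in word-final position, so it devoices to [k]. /egudebaebiobedeg/ → egudebaebiobedek.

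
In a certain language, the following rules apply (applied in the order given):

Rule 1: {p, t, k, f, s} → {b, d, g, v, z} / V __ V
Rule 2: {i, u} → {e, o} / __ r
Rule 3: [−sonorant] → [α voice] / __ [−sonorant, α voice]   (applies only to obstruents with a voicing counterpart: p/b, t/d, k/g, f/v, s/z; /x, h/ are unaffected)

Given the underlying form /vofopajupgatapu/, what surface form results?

Rule 1 (intervocalic voicing): /f/ is a voiceless obstruent between vowels /o/ and /o/, so it voices to [v]. /p/ is a voiceless obstruent between vowels /o/ and /a/, so it voices to [b]. /t/ is a voiceless obstruent between vowels /a/ and /a/, so it voices to [d]. /p/ is a voiceless obstruent between vowels /a/ and /u/, so it voices to [b]. /vofopajupgatapu/ → vovobajupgadabu.
Rule 2 (pre-rhotic lowering): no segment meets the environment; /vovobajupgadabu/ is unchanged.
Rule 3 (regressive voicing assimilation): /p/ precedes the voiced obstruent /g/, so it voices to [b] by assimilation. /vovobajupgadabu/ → vovobajubgadabu.

vovobajubgadabu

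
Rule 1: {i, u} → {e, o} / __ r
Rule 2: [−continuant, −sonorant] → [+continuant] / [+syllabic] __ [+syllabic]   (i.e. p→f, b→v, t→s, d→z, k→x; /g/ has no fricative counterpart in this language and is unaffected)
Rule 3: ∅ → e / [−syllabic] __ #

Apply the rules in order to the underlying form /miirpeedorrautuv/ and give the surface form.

mierpeezorrausuve

Rule 1 (pre-rhotic lowering): /i/ is a high vowel immediately before /r/, so it lowers to [e]. /miirpeedorrautuv/ → mierpeedorrautuv.
Rule 2 (intervocalic spirantization): /d/ is a stop between vowels /e/ and /o/, so it spirantizes to the fricative [z]. /t/ is a stop between vowels /u/ and /u/, so it spirantizes to the fricative [s]. /mierpeedorrautuv/ → mierpeezorrausuv.
Rule 3 (final e-epenthesis): the form ends in the consonant /v/, so [e] is inserted word-finally. /mierpeezorrausuv/ → mierpeezorrausuve.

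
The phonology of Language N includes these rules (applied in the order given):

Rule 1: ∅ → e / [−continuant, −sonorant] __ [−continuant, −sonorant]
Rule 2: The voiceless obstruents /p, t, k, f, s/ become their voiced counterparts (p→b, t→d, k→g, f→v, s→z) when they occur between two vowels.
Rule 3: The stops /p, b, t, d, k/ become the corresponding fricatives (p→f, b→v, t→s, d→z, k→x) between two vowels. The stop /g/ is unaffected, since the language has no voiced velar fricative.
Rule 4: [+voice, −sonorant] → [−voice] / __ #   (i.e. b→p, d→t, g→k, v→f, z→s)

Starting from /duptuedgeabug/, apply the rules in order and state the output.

duvezuezegeavuk

Rule 1 (stop-cluster e-epenthesis): /p/ and /t/ form a stop–stop cluster, so [e] is inserted between them. /d/ and /g/ form a stop–stop cluster, so [e] is inserted between them. /duptuedgeabug/ → dupetuedegeabug.
Rule 2 (intervocalic voicing): /p/ is a voiceless obstruent between vowels /u/ and /e/, so it voices to [b]. /t/ is a voiceless obstruent between vowels /e/ and /u/, so it voices to [d]. /dupetuedegeabug/ → dubeduedegeabug.
Rule 3 (intervocalic spirantization): /b/ is a stop between vowels /u/ and /e/, so it spirantizes to the fricative [v]. /d/ is a stop between vowels /e/ and /u/, so it spirantizes to the fricative [z]. /d/ is a stop between vowels /e/ and /e/, so it spirantizes to the fricative [z]. /b/ is a stop between vowels /a/ and /u/, so it spirantizes to the fricative [v]. /dubeduedegeabug/ → duvezuezegeavug.
Rule 4 (final devoicing): /g/ is a voiced obstruent in word-final position, so it devoices to [k]. /duvezuezegeavug/ → duvezuezegeavuk.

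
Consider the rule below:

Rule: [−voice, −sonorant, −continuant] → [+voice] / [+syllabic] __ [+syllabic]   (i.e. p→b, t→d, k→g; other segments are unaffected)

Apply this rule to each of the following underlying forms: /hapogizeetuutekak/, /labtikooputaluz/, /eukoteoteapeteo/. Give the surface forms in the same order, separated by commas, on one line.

/hapogizeetuutekak/: /p/ is a voiceless stop between vowels /a/ and /o/, so it voices to [b]. /t/ is a voiceless stop between vowels /e/ and /u/, so it voices to [d]. /t/ is a voiceless stop between vowels /u/ and /e/, so it voices to [d]. /k/ is a voiceless stop between vowels /e/ and /a/, so it voices to [g]. → [habogizeeduudegak].
/labtikooputaluz/: /k/ is a voiceless stop between vowels /i/ and /o/, so it voices to [g]. /p/ is a voiceless stop between vowels /o/ and /u/, so it voices to [b]. /t/ is a voiceless stop between vowels /u/ and /a/, so it voices to [d]. → [labtigoobudaluz].
/eukoteoteapeteo/: /k/ is a voiceless stop between vowels /u/ and /o/, so it voices to [g]. /t/ is a voiceless stop between vowels /o/ and /e/, so it voices to [d]. /t/ is a voiceless stop between vowels /o/ and /e/, so it voices to [d]. /p/ is a voiceless stop between vowels /a/ and /e/, so it voices to [b]. /t/ is a voiceless stop between vowels /e/ and /e/, so it voices to [d]. → [eugodeodeabedeo].

habogizeeduudegak, labtigoobudaluz, eugodeodeabedeo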